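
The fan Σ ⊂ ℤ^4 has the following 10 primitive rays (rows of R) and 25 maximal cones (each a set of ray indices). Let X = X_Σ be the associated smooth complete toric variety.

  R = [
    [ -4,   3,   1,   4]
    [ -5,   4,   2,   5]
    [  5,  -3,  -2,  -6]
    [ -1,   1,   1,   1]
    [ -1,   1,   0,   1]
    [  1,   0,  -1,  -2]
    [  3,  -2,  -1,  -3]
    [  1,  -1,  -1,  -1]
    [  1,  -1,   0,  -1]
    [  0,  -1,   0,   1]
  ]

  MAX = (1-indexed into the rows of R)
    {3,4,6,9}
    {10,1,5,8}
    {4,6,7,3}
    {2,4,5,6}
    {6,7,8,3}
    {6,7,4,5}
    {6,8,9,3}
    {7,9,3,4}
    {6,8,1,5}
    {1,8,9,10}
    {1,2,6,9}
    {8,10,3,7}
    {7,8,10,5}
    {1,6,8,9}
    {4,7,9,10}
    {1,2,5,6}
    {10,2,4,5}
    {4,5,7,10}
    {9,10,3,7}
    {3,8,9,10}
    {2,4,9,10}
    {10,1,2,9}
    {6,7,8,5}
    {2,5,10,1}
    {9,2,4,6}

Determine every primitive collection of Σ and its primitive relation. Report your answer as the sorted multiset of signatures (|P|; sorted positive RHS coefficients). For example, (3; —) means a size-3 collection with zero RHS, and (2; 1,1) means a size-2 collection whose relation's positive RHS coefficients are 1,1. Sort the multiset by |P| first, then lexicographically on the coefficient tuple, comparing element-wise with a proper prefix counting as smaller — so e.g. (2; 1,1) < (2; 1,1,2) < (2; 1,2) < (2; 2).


Σ has 13 primitive collections:

  P = {4,8}:  v_{4} + v_{8} = 0  ⟹  sig = (2; —)
  P = {5,9}:  v_{5} + v_{9} = 0  ⟹  sig = (2; —)
  P = {1,3}:  v_{1} + v_{3} = v_{6}  ⟹  sig = (2; 1)
  P = {1,4}:  v_{1} + v_{4} = v_{2}  ⟹  sig = (2; 1)
  P = {1,7}:  v_{1} + v_{7} = v_{5}  ⟹  sig = (2; 1)
  P = {2,8}:  v_{2} + v_{8} = v_{1}  ⟹  sig = (2; 1)
  P = {6,10}:  v_{6} + v_{10} = v_{8}  ⟹  sig = (2; 1)
  P = {2,3}:  v_{2} + v_{3} = v_{4} + v_{6}  ⟹  sig = (2; 1,1)
  P = {2,7}:  v_{2} + v_{7} = v_{4} + v_{5}  ⟹  sig = (2; 1,1)
  P = {3,5}:  v_{3} + v_{5} = v_{6} + v_{7}  ⟹  sig = (2; 1,1)
  P = {6,7,9}:  v_{6} + v_{7} + v_{9} = v_{3}  ⟹  sig = (3; 1)
  P = {3,4,10}:  v_{3} + v_{4} + v_{10} = v_{7} + v_{9}  ⟹  sig = (3; 1,1)
  P = {7,8,9}:  v_{7} + v_{8} + v_{9} = v_{3} + v_{10}  ⟹  sig = (3; 1,1)

Hence PRS(X_Σ) =
{ (2; —) ×2,  (2; 1) ×5,  (2; 1,1) ×3,  (3; 1),  (3; 1,1) ×2 }


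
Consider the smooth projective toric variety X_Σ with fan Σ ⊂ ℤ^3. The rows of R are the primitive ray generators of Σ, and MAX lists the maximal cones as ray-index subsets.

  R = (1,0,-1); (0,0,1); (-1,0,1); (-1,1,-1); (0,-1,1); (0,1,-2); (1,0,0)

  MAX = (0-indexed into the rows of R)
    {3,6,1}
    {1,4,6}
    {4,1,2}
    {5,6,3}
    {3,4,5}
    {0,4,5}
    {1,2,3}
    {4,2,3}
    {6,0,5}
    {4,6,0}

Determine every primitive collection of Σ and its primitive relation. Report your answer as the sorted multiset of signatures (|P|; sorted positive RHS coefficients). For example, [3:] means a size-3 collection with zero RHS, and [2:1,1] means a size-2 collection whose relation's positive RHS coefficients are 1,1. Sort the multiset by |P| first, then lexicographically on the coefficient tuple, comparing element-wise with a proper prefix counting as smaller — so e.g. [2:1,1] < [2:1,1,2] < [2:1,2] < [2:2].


Σ has 9 primitive collections:

  • {0,2}:  v_{0} + v_{2} = 0 — sig = [2:]
  • {0,1}:  v_{0} + v_{1} = v_{6} — sig = [2:1]
  • {0,3}:  v_{0} + v_{3} = v_{5} — sig = [2:1]
  • {2,5}:  v_{2} + v_{5} = v_{3} — sig = [2:1]
  • {2,6}:  v_{2} + v_{6} = v_{1} — sig = [2:1]
  • {1,5}:  v_{1} + v_{5} = v_{3} + v_{6} — sig = [2:1,1]
  • {3,4,6}:  v_{3} + v_{4} + v_{6} = 0 — sig = [3:]
  • {1,3,4}:  v_{1} + v_{3} + v_{4} = v_{2} — sig = [3:1]
  • {4,5,6}:  v_{4} + v_{5} + v_{6} = v_{0} — sig = [3:1]

Signatures (|P|; sorted positive RHS coefficients), sorted:
[[2:], [2:1], [2:1], [2:1], [2:1], [2:1,1], [3:], [3:1], [3:1]]


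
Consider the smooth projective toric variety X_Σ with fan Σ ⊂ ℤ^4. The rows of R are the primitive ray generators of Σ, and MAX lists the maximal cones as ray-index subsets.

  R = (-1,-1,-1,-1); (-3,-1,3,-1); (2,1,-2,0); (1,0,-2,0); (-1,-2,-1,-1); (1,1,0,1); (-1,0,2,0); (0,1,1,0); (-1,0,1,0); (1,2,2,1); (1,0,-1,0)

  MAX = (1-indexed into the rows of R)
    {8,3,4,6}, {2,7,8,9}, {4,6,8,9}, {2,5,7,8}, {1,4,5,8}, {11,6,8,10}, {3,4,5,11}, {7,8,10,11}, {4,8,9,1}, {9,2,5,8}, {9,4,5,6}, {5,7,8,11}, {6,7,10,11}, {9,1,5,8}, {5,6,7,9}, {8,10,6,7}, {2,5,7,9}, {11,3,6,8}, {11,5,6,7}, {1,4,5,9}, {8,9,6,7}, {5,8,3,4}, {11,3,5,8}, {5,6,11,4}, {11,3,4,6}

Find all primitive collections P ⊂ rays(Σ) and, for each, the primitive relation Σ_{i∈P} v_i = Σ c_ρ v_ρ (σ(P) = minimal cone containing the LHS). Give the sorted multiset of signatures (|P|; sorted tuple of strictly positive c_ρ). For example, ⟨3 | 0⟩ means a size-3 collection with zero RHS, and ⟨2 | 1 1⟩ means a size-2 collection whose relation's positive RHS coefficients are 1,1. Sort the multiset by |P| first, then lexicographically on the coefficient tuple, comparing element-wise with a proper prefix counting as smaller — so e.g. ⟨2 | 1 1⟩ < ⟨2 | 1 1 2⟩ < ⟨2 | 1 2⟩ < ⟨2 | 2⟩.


Δ(Σ) — 11 vertices, 25 min non-faces:

  • {4,7}:  v_{4} + v_{7} = 0  so sig = ⟨2 | 0⟩
  • {9,11}:  v_{9} + v_{11} = 0  so sig = ⟨2 | 0⟩
  • {1,10}:  v_{1} + v_{10} = v_{8}  so sig = ⟨2 | 1⟩
  • {1,6}:  v_{1} + v_{6} = v_{4} + v_{9}  so sig = ⟨2 | 1 1⟩
  • {2,6}:  v_{2} + v_{6} = v_{7} + v_{9}  so sig = ⟨2 | 1 1⟩
  • {3,7}:  v_{3} + v_{7} = v_{8} + v_{11}  so sig = ⟨2 | 1 1⟩
  • {3,9}:  v_{3} + v_{9} = v_{4} + v_{8}  so sig = ⟨2 | 1 1⟩
  • {5,10}:  v_{5} + v_{10} = v_{7} + v_{11}  so sig = ⟨2 | 1 1⟩
  • {1,7}:  v_{1} + v_{7} = v_{5} + v_{8} + v_{9}  so sig = ⟨2 | 1 1 1⟩
  • {1,11}:  v_{1} + v_{11} = v_{4} + v_{5} + v_{8}  so sig = ⟨2 | 1 1 1⟩
  • {2,4}:  v_{2} + v_{4} = v_{5} + v_{8} + v_{9}  so sig = ⟨2 | 1 1 1⟩
  • {2,11}:  v_{2} + v_{11} = v_{5} + v_{7} + v_{8}  so sig = ⟨2 | 1 1 1⟩
  • {4,10}:  v_{4} + v_{10} = v_{6} + v_{8} + v_{11}  so sig = ⟨2 | 1 1 1⟩
  • {9,10}:  v_{9} + v_{10} = v_{6} + v_{7} + v_{8}  so sig = ⟨2 | 1 1 1⟩
  • {2,3}:  v_{2} + v_{3} = v_{5} + 2·v_{8}  so sig = ⟨2 | 1 2⟩
  • {2,10}:  v_{2} + v_{10} = 2·v_{7} + v_{8}  so sig = ⟨2 | 1 2⟩
  • {1,3}:  v_{1} + v_{3} = 2·v_{4} + v_{5} + 2·v_{8}  so sig = ⟨2 | 1 2 2⟩
  • {3,10}:  v_{3} + v_{10} = v_{6} + 2·v_{8} + 2·v_{11}  so sig = ⟨2 | 1 2 2⟩
  • {1,2}:  v_{1} + v_{2} = 2·v_{5} + 2·v_{8} + 2·v_{9}  so sig = ⟨2 | 2 2 2⟩
  • {5,6,8}:  v_{5} + v_{6} + v_{8} = 0  so sig = ⟨3 | 0⟩
  • {4,8,11}:  v_{4} + v_{8} + v_{11} = v_{3}  so sig = ⟨3 | 1⟩
  • {3,5,6}:  v_{3} + v_{5} + v_{6} = v_{4} + v_{11}  so sig = ⟨3 | 1 1⟩
  • {4,5,8,9}:  v_{4} + v_{5} + v_{8} + v_{9} = v_{1}  so sig = ⟨4 | 1⟩
  • {5,7,8,9}:  v_{5} + v_{7} + v_{8} + v_{9} = v_{2}  so sig = ⟨4 | 1⟩
  • {6,7,8,11}:  v_{6} + v_{7} + v_{8} + v_{11} = v_{10}  so sig = ⟨4 | 1⟩

Sorted signature multiset PRS(X):
    |P|=2: 19 collections, coeffs (), (), (1), (1,1), (1,1), (1,1), (1,1), (1,1), (1,1,1), (1,1,1), (1,1,1), (1,1,1), (1,1,1), (1,1,1), (1,2), (1,2), (1,2,2), (1,2,2), (2,2,2)
    |P|=3: 3 collections, coeffs (), (1), (1,1)
    |P|=4: 3 collections, coeffs (1), (1), (1)


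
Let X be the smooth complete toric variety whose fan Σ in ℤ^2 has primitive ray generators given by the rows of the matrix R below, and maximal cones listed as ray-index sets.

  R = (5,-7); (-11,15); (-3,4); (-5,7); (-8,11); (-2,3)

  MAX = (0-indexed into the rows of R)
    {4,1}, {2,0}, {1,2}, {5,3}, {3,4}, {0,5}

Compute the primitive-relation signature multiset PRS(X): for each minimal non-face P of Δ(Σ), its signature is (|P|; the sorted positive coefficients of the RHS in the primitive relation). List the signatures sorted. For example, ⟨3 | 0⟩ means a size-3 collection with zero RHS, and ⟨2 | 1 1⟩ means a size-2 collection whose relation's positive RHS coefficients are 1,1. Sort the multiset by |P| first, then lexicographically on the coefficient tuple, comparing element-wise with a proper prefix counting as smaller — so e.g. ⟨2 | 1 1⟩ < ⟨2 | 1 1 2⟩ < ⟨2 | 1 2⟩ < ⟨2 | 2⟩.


Δ(Σ) — 6 vertices, 9 min non-faces:

  P = {0,3}:  v_{0} + v_{3} = 0  so sig = ⟨2 | 0⟩
  P = {0,4}:  v_{0} + v_{4} = v_{2}  so sig = ⟨2 | 1⟩
  P = {2,3}:  v_{2} + v_{3} = v_{4}  so sig = ⟨2 | 1⟩
  P = {2,4}:  v_{2} + v_{4} = v_{1}  so sig = ⟨2 | 1⟩
  P = {2,5}:  v_{2} + v_{5} = v_{3}  so sig = ⟨2 | 1⟩
  P = {1,5}:  v_{1} + v_{5} = v_{3} + v_{4}  so sig = ⟨2 | 1 1⟩
  P = {0,1}:  v_{0} + v_{1} = 2·v_{2}  so sig = ⟨2 | 2⟩
  P = {1,3}:  v_{1} + v_{3} = 2·v_{4}  so sig = ⟨2 | 2⟩
  P = {4,5}:  v_{4} + v_{5} = 2·v_{3}  so sig = ⟨2 | 2⟩

Sorted signature multiset PRS(X):
    |P|=2: 9 collections, coeffs (), (1), (1), (1), (1), (1,1), (2), (2), (2)


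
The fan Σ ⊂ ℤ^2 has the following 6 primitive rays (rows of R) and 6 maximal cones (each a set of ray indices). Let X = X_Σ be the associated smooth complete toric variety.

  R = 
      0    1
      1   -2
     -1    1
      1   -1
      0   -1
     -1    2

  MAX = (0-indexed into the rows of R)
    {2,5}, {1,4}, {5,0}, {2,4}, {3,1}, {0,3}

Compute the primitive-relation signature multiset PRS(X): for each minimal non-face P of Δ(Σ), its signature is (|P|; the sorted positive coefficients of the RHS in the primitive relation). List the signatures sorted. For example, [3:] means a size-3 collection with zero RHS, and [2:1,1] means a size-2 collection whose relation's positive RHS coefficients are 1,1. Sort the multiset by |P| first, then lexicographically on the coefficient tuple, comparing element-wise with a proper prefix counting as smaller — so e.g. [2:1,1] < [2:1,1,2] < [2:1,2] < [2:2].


The 9 primitive collections of Σ (r=6, n=2):

  {0,4}:  v_{0} + v_{4} = 0  →  sig = [2:]
  {1,5}:  v_{1} + v_{5} = 0  →  sig = [2:]
  {2,3}:  v_{2} + v_{3} = 0  →  sig = [2:]
  {0,1}:  v_{0} + v_{1} = v_{3}  →  sig = [2:1]
  {0,2}:  v_{0} + v_{2} = v_{5}  →  sig = [2:1]
  {1,2}:  v_{1} + v_{2} = v_{4}  →  sig = [2:1]
  {3,4}:  v_{3} + v_{4} = v_{1}  →  sig = [2:1]
  {3,5}:  v_{3} + v_{5} = v_{0}  →  sig = [2:1]
  {4,5}:  v_{4} + v_{5} = v_{2}  →  sig = [2:1]

so the primitive-relation signature multiset is
    |P|=2: 9 collections, coeffs (), (), (), (1), (1), (1), (1), (1), (1)


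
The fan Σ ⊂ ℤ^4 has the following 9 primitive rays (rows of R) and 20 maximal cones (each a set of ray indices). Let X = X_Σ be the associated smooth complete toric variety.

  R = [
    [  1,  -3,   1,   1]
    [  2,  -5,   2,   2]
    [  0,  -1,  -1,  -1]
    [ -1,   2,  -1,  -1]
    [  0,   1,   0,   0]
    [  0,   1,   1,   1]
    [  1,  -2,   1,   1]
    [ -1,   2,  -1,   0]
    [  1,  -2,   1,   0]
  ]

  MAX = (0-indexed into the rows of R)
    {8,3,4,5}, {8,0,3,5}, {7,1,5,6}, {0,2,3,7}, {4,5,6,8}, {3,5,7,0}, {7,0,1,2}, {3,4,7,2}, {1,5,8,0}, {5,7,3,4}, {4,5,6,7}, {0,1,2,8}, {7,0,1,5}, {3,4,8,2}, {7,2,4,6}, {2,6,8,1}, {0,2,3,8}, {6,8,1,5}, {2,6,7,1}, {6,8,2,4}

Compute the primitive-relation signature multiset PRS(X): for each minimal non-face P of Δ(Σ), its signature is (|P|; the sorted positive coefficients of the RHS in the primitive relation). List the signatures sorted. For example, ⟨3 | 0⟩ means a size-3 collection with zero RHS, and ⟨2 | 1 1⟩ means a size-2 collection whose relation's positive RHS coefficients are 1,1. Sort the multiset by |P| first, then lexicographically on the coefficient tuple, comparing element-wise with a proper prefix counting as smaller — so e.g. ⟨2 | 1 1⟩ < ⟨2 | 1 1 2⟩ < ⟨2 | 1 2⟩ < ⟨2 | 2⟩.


7 minimal non-faces of Δ(Σ) (on 9 rays):

  P={2,5}:  v_{2} + v_{5} = 0  so sig = ⟨2 | 0⟩
  P={3,6}:  v_{3} + v_{6} = 0  so sig = ⟨2 | 0⟩
  P={7,8}:  v_{7} + v_{8} = 0  so sig = ⟨2 | 0⟩
  P={0,4}:  v_{0} + v_{4} = v_{6}  so sig = ⟨2 | 1⟩
  P={0,6}:  v_{0} + v_{6} = v_{1}  so sig = ⟨2 | 1⟩
  P={1,3}:  v_{1} + v_{3} = v_{0}  so sig = ⟨2 | 1⟩
  P={1,4}:  v_{1} + v_{4} = 2·v_{6}  so sig = ⟨2 | 2⟩

Signatures (|P|; sorted positive RHS coefficients), sorted:
[⟨2 | 0⟩, ⟨2 | 0⟩, ⟨2 | 0⟩, ⟨2 | 1⟩, ⟨2 | 1⟩, ⟨2 | 1⟩, ⟨2 | 2⟩]


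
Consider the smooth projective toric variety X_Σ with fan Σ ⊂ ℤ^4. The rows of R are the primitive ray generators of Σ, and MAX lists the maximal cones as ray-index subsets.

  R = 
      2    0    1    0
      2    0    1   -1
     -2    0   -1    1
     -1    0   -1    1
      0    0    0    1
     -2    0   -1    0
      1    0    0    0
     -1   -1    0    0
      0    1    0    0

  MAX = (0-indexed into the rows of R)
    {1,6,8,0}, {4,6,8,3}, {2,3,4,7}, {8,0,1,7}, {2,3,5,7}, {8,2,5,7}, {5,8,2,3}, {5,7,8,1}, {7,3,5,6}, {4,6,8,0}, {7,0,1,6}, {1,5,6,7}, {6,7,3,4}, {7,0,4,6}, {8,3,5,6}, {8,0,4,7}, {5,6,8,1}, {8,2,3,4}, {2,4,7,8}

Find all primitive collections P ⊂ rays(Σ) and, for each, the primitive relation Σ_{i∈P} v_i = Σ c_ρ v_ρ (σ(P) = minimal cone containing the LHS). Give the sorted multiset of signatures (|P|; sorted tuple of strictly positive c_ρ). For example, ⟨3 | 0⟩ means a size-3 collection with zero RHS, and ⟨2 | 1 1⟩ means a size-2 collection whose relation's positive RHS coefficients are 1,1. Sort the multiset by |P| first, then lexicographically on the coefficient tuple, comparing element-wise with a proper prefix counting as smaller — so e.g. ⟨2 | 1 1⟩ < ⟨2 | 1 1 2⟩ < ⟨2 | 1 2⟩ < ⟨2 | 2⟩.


Minimal non-faces — 10 found among 9 rays, 19 max cones:

  • {0,5}:  v_{0} + v_{5} = 0 — sig = ⟨2 | 0⟩
  • {1,2}:  v_{1} + v_{2} = 0 — sig = ⟨2 | 0⟩
  • {0,2}:  v_{0} + v_{2} = v_{4} — sig = ⟨2 | 1⟩
  • {1,3}:  v_{1} + v_{3} = v_{6} — sig = ⟨2 | 1⟩
  • {1,4}:  v_{1} + v_{4} = v_{0} — sig = ⟨2 | 1⟩
  • {2,6}:  v_{2} + v_{6} = v_{3} — sig = ⟨2 | 1⟩
  • {4,5}:  v_{4} + v_{5} = v_{2} — sig = ⟨2 | 1⟩
  • {0,3}:  v_{0} + v_{3} = v_{4} + v_{6} — sig = ⟨2 | 1 1⟩
  • {6,7,8}:  v_{6} + v_{7} + v_{8} = 0 — sig = ⟨3 | 0⟩
  • {3,7,8}:  v_{3} + v_{7} + v_{8} = v_{2} — sig = ⟨3 | 1⟩

so the primitive-relation signature multiset is
    |P|=2: 8 collections, coeffs (), (), (1), (1), (1), (1), (1), (1,1)
    |P|=3: 2 collections, coeffs (), (1)


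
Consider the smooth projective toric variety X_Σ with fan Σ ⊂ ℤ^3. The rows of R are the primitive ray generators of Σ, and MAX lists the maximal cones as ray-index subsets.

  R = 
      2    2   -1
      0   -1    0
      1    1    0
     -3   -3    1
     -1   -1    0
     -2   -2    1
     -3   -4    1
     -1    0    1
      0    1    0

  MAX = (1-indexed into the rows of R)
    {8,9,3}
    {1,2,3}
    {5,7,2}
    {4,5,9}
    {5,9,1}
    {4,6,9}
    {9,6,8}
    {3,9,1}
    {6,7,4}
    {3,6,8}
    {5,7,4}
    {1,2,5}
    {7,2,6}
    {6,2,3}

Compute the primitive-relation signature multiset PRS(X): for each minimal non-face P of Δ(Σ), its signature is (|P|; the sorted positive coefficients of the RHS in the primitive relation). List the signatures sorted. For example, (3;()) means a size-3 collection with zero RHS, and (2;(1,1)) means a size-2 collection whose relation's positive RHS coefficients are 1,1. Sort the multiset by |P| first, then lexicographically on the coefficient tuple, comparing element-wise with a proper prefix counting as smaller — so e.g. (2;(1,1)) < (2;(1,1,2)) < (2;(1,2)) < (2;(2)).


|primitive collections| = 16. Relations:

  • {1,6}:  v_{1} + v_{6} = 0 ; sig = (2;())
  • {2,9}:  v_{2} + v_{9} = 0 ; sig = (2;())
  • {3,5}:  v_{3} + v_{5} = 0 ; sig = (2;())
  • {1,4}:  v_{1} + v_{4} = v_{5} ; sig = (2;(1))
  • {2,4}:  v_{2} + v_{4} = v_{7} ; sig = (2;(1))
  • {3,4}:  v_{3} + v_{4} = v_{6} ; sig = (2;(1))
  • {5,6}:  v_{5} + v_{6} = v_{4} ; sig = (2;(1))
  • {7,9}:  v_{7} + v_{9} = v_{4} ; sig = (2;(1))
  • {1,7}:  v_{1} + v_{7} = v_{2} + v_{5} ; sig = (2;(1,1))
  • {1,8}:  v_{1} + v_{8} = v_{3} + v_{9} ; sig = (2;(1,1))
  • {2,8}:  v_{2} + v_{8} = v_{3} + v_{6} ; sig = (2;(1,1))
  • {3,7}:  v_{3} + v_{7} = v_{2} + v_{6} ; sig = (2;(1,1))
  • {5,8}:  v_{5} + v_{8} = v_{6} + v_{9} ; sig = (2;(1,1))
  • {4,8}:  v_{4} + v_{8} = 2·v_{6} + v_{9} ; sig = (2;(1,2))
  • {7,8}:  v_{7} + v_{8} = 2·v_{6} ; sig = (2;(2))
  • {3,6,9}:  v_{3} + v_{6} + v_{9} = v_{8} ; sig = (3;(1))

Signatures (|P|; sorted positive RHS coefficients), sorted:
    |P|=2: 15 collections, coeffs (), (), (), (1), (1), (1), (1), (1), (1,1), (1,1), (1,1), (1,1), (1,1), (1,2), (2)
    |P|=3: 1 collection, coeffs (1)


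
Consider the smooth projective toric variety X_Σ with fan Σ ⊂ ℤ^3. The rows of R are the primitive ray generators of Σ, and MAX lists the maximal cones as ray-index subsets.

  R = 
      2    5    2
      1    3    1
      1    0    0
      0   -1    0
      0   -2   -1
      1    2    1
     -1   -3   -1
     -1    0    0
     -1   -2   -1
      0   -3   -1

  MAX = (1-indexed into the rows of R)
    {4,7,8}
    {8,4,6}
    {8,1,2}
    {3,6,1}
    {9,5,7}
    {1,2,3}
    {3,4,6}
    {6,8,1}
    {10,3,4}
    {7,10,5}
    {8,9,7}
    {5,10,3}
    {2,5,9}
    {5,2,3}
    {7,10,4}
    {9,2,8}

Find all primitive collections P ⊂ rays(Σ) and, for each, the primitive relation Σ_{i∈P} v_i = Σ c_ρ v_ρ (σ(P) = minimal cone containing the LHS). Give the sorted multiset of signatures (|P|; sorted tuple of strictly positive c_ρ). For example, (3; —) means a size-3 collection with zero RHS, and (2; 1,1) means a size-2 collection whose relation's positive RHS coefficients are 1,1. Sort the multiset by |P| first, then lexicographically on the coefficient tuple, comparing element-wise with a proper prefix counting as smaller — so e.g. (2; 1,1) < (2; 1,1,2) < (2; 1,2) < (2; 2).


21 minimal non-faces of Δ(Σ) (on 10 rays):

  {2,7}:  v_{2} + v_{7} = 0  ⟹  sig = (2; —)
  {3,8}:  v_{3} + v_{8} = 0  ⟹  sig = (2; —)
  {6,9}:  v_{6} + v_{9} = 0  ⟹  sig = (2; —)
  {1,7}:  v_{1} + v_{7} = v_{6}  ⟹  sig = (2; 1)
  {1,9}:  v_{1} + v_{9} = v_{2}  ⟹  sig = (2; 1)
  {2,4}:  v_{2} + v_{4} = v_{6}  ⟹  sig = (2; 1)
  {2,6}:  v_{2} + v_{6} = v_{1}  ⟹  sig = (2; 1)
  {2,10}:  v_{2} + v_{10} = v_{3}  ⟹  sig = (2; 1)
  {3,7}:  v_{3} + v_{7} = v_{10}  ⟹  sig = (2; 1)
  {3,9}:  v_{3} + v_{9} = v_{5}  ⟹  sig = (2; 1)
  {4,5}:  v_{4} + v_{5} = v_{10}  ⟹  sig = (2; 1)
  {4,9}:  v_{4} + v_{9} = v_{7}  ⟹  sig = (2; 1)
  {5,6}:  v_{5} + v_{6} = v_{3}  ⟹  sig = (2; 1)
  {5,8}:  v_{5} + v_{8} = v_{9}  ⟹  sig = (2; 1)
  {6,7}:  v_{6} + v_{7} = v_{4}  ⟹  sig = (2; 1)
  {8,10}:  v_{8} + v_{10} = v_{7}  ⟹  sig = (2; 1)
  {1,5}:  v_{1} + v_{5} = v_{2} + v_{3}  ⟹  sig = (2; 1,1)
  {1,10}:  v_{1} + v_{10} = v_{3} + v_{6}  ⟹  sig = (2; 1,1)
  {6,10}:  v_{6} + v_{10} = v_{3} + v_{4}  ⟹  sig = (2; 1,1)
  {9,10}:  v_{9} + v_{10} = v_{5} + v_{7}  ⟹  sig = (2; 1,1)
  {1,4}:  v_{1} + v_{4} = 2·v_{6}  ⟹  sig = (2; 2)

Hence PRS(X_Σ) =
{ (2; —) ×3,  (2; 1) ×13,  (2; 1,1) ×4,  (2; 2) }


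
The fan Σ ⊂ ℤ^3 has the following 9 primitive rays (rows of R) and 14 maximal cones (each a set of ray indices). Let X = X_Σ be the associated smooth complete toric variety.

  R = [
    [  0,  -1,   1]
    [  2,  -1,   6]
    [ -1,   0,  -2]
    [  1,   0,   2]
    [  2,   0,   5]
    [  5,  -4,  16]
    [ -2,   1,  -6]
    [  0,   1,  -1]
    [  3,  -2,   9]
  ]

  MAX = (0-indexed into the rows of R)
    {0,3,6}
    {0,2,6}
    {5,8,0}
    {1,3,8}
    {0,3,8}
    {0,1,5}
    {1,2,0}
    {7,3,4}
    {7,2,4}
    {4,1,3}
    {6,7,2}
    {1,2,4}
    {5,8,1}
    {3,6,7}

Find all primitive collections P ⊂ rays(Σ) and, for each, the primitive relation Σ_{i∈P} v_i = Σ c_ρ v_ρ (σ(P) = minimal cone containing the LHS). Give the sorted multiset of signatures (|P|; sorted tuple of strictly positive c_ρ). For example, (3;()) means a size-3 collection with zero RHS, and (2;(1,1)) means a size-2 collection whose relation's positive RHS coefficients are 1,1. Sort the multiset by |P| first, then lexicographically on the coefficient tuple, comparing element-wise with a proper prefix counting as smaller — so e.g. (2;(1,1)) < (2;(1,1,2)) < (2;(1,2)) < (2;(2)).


17 collections generate NE(X_Σ); each relation:

  • {0,7}:  v_{0} + v_{7} = 0  so sig = (2;())
  • {1,6}:  v_{1} + v_{6} = 0  so sig = (2;())
  • {2,3}:  v_{2} + v_{3} = 0  so sig = (2;())
  • {0,4}:  v_{0} + v_{4} = v_{1}  so sig = (2;(1))
  • {1,7}:  v_{1} + v_{7} = v_{4}  so sig = (2;(1))
  • {4,6}:  v_{4} + v_{6} = v_{7}  so sig = (2;(1))
  • {2,8}:  v_{2} + v_{8} = v_{0} + v_{1}  so sig = (2;(1,1))
  • {5,6}:  v_{5} + v_{6} = v_{0} + v_{8}  so sig = (2;(1,1))
  • {5,7}:  v_{5} + v_{7} = v_{1} + v_{8}  so sig = (2;(1,1))
  • {6,8}:  v_{6} + v_{8} = v_{0} + v_{3}  so sig = (2;(1,1))
  • {7,8}:  v_{7} + v_{8} = v_{1} + v_{3}  so sig = (2;(1,1))
  • {4,5}:  v_{4} + v_{5} = 2·v_{1} + v_{8}  so sig = (2;(1,2))
  • {4,8}:  v_{4} + v_{8} = 2·v_{1} + v_{3}  so sig = (2;(1,2))
  • {3,5}:  v_{3} + v_{5} = 2·v_{8}  so sig = (2;(2))
  • {2,5}:  v_{2} + v_{5} = 2·v_{0} + 2·v_{1}  so sig = (2;(2,2))
  • {0,1,3}:  v_{0} + v_{1} + v_{3} = v_{8}  so sig = (3;(1))
  • {0,1,8}:  v_{0} + v_{1} + v_{8} = v_{5}  so sig = (3;(1))

so the primitive-relation signature multiset is
    |P|=2: 15 collections, coeffs (), (), (), (1), (1), (1), (1,1), (1,1), (1,1), (1,1), (1,1), (1,2), (1,2), (2), (2,2)
    |P|=3: 2 collections, coeffs (1), (1)


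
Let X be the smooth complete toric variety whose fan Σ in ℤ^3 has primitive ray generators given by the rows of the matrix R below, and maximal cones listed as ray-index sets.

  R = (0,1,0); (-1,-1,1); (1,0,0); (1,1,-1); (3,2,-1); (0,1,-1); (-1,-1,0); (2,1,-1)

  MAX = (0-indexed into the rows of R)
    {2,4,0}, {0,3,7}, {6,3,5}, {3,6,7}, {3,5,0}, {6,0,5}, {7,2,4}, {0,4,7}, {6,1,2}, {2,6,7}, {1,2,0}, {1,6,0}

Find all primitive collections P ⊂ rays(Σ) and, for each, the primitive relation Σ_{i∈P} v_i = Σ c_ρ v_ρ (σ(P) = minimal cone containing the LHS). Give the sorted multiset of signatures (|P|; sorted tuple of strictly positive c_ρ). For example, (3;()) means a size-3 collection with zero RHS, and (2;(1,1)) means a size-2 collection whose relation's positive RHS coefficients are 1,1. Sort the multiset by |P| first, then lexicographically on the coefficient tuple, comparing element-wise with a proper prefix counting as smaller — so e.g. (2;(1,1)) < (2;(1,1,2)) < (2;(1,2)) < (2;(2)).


Primitive collections (14):

  {1,3}:  v_{1} + v_{3} = 0  so sig = (2;())
  {1,7}:  v_{1} + v_{7} = v_{2}  so sig = (2;(1))
  {2,3}:  v_{2} + v_{3} = v_{7}  so sig = (2;(1))
  {2,5}:  v_{2} + v_{5} = v_{3}  so sig = (2;(1))
  {4,6}:  v_{4} + v_{6} = v_{7}  so sig = (2;(1))
  {1,5}:  v_{1} + v_{5} = v_{0} + v_{6}  so sig = (2;(1,1))
  {4,5}:  v_{4} + v_{5} = v_{0} + v_{3} + v_{7}  so sig = (2;(1,1,1))
  {1,4}:  v_{1} + v_{4} = v_{0} + 2·v_{2}  so sig = (2;(1,2))
  {3,4}:  v_{3} + v_{4} = v_{0} + 2·v_{7}  so sig = (2;(1,2))
  {5,7}:  v_{5} + v_{7} = 2·v_{3}  so sig = (2;(2))
  {0,2,6}:  v_{0} + v_{2} + v_{6} = 0  so sig = (3;())
  {0,2,7}:  v_{0} + v_{2} + v_{7} = v_{4}  so sig = (3;(1))
  {0,3,6}:  v_{0} + v_{3} + v_{6} = v_{5}  so sig = (3;(1))
  {0,6,7}:  v_{0} + v_{6} + v_{7} = v_{3}  so sig = (3;(1))

so the primitive-relation signature multiset is
    (2;())
    (2;(1))
    (2;(1))
    (2;(1))
    (2;(1))
    (2;(1,1))
    (2;(1,1,1))
    (2;(1,2))
    (2;(1,2))
    (2;(2))
    (3;())
    (3;(1))
    (3;(1))
    (3;(1))


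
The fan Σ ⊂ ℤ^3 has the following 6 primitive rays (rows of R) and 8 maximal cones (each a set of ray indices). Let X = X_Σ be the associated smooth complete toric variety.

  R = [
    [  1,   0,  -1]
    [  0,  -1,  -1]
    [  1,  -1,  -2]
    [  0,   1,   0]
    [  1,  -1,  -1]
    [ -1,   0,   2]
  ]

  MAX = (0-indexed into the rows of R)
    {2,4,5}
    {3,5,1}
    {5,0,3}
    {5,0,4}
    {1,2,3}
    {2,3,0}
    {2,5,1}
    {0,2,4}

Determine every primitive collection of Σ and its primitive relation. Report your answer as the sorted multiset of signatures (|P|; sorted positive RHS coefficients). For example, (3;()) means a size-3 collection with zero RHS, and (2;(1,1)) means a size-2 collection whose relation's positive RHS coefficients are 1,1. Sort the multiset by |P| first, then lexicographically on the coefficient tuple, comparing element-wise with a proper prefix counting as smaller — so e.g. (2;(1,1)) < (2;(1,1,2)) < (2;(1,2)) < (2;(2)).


Primitive collections (5):

  P={0,1}:  v_{0} + v_{1} = v_{2}  ⟹  sig = (2;(1))
  P={3,4}:  v_{3} + v_{4} = v_{0}  ⟹  sig = (2;(1))
  P={1,4}:  v_{1} + v_{4} = 2·v_{2} + v_{5}  ⟹  sig = (2;(1,2))
  P={2,3,5}:  v_{2} + v_{3} + v_{5} = 0  ⟹  sig = (3;())
  P={0,2,5}:  v_{0} + v_{2} + v_{5} = v_{4}  ⟹  sig = (3;(1))

Sorted signature multiset PRS(X):
[(2;(1)), (2;(1)), (2;(1,2)), (3;()), (3;(1))]


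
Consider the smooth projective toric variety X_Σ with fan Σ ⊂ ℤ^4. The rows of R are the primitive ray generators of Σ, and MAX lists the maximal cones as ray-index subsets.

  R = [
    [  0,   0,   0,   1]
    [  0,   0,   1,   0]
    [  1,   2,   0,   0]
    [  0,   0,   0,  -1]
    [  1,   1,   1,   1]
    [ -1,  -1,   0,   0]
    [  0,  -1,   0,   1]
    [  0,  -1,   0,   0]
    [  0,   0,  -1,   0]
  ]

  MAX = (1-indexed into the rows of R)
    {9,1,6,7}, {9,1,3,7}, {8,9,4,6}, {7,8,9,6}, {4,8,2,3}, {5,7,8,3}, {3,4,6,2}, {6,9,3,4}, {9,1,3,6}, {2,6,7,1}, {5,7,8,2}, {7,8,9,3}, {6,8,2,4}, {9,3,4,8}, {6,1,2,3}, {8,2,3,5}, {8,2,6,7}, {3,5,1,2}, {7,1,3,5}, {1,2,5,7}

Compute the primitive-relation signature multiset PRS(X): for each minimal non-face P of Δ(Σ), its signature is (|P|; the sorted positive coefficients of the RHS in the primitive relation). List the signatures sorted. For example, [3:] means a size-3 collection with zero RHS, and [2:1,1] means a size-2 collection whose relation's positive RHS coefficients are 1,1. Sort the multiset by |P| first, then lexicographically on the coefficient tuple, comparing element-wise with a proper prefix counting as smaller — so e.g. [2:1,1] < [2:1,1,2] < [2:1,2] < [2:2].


Primitive collections (10):

  • {1,4}:  v_{1} + v_{4} = 0 — sig = [2:]
  • {2,9}:  v_{2} + v_{9} = 0 — sig = [2:]
  • {1,8}:  v_{1} + v_{8} = v_{7} — sig = [2:1]
  • {4,7}:  v_{4} + v_{7} = v_{8} — sig = [2:1]
  • {5,6}:  v_{5} + v_{6} = v_{1} + v_{2} — sig = [2:1,1]
  • {5,9}:  v_{5} + v_{9} = v_{3} + v_{7} — sig = [2:1,1]
  • {4,5}:  v_{4} + v_{5} = v_{2} + v_{3} + v_{8} — sig = [2:1,1,1]
  • {3,6,8}:  v_{3} + v_{6} + v_{8} = 0 — sig = [3:]
  • {2,3,7}:  v_{2} + v_{3} + v_{7} = v_{5} — sig = [3:1]
  • {3,6,7}:  v_{3} + v_{6} + v_{7} = v_{1} — sig = [3:1]

Sorted signature multiset PRS(X):
{ [2:] ×2,  [2:1] ×2,  [2:1,1] ×2,  [2:1,1,1],  [3:],  [3:1] ×2 }


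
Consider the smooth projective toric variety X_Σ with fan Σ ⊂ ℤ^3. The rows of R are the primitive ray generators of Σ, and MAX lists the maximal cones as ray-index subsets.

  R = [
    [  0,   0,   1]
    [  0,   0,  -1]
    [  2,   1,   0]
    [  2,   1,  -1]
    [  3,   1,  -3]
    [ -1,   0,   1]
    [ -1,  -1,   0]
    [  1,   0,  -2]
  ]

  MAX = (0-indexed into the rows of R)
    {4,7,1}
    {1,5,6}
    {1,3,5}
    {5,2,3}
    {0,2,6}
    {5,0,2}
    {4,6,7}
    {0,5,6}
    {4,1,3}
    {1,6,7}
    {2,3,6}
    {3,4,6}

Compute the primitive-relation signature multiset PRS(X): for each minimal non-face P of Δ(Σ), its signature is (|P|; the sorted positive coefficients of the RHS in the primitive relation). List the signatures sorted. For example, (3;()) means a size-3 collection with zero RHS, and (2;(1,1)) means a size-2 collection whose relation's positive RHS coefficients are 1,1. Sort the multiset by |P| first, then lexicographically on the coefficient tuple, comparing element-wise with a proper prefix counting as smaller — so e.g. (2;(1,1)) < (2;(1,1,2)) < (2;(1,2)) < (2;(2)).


Minimal non-faces — 14 found among 8 rays, 12 max cones:

  • {0,1}:  v_{0} + v_{1} = 0  →  sig = (2;())
  • {0,3}:  v_{0} + v_{3} = v_{2}  →  sig = (2;(1))
  • {1,2}:  v_{1} + v_{2} = v_{3}  →  sig = (2;(1))
  • {3,7}:  v_{3} + v_{7} = v_{4}  →  sig = (2;(1))
  • {5,7}:  v_{5} + v_{7} = v_{1}  →  sig = (2;(1))
  • {0,7}:  v_{0} + v_{7} = v_{3} + v_{6}  →  sig = (2;(1,1))
  • {4,5}:  v_{4} + v_{5} = v_{1} + v_{3}  →  sig = (2;(1,1))
  • {0,4}:  v_{0} + v_{4} = 2·v_{3} + v_{6}  →  sig = (2;(1,2))
  • {2,7}:  v_{2} + v_{7} = 2·v_{3} + v_{6}  →  sig = (2;(1,2))
  • {2,4}:  v_{2} + v_{4} = 3·v_{3} + v_{6}  →  sig = (2;(1,3))
  • {3,5,6}:  v_{3} + v_{5} + v_{6} = 0  →  sig = (3;())
  • {1,3,6}:  v_{1} + v_{3} + v_{6} = v_{7}  →  sig = (3;(1))
  • {2,5,6}:  v_{2} + v_{5} + v_{6} = v_{0}  →  sig = (3;(1))
  • {1,4,6}:  v_{1} + v_{4} + v_{6} = 2·v_{7}  →  sig = (3;(2))

Hence PRS(X_Σ) =
[(2;()), (2;(1)), (2;(1)), (2;(1)), (2;(1)), (2;(1,1)), (2;(1,1)), (2;(1,2)), (2;(1,2)), (2;(1,3)), (3;()), (3;(1)), (3;(1)), (3;(2))]


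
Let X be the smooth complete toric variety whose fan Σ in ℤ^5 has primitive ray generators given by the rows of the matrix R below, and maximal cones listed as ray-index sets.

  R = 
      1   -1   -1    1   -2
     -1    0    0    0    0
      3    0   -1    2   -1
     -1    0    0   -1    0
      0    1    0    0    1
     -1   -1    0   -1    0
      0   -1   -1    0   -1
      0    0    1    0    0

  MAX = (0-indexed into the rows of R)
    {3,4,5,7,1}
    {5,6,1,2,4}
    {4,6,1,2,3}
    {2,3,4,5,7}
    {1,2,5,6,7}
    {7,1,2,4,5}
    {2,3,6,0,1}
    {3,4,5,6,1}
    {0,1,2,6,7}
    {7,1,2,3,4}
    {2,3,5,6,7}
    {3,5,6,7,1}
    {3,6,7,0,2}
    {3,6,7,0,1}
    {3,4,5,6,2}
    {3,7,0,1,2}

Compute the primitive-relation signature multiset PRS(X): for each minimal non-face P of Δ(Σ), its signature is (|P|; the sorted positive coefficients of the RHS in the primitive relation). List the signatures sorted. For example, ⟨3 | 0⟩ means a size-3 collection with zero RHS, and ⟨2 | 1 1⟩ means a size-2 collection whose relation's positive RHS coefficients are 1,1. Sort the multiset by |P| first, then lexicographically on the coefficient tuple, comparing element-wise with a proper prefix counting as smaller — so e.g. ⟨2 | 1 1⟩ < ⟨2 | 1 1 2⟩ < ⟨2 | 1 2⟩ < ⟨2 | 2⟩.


Σ has 5 primitive collections:

  • {0,4}:  v_{0} + v_{4} = v_{1} + v_{2} + v_{3}  →  sig = ⟨2 | 1 1 1⟩
  • {0,5}:  v_{0} + v_{5} = 2·v_{6} + v_{7}  →  sig = ⟨2 | 1 2⟩
  • {4,6,7}:  v_{4} + v_{6} + v_{7} = 0  →  sig = ⟨3 | 0⟩
  • {1,2,3,5}:  v_{1} + v_{2} + v_{3} + v_{5} = v_{6}  →  sig = ⟨4 | 1⟩
  • {1,2,3,6,7}:  v_{1} + v_{2} + v_{3} + v_{6} + v_{7} = v_{0}  →  sig = ⟨5 | 1⟩

Signatures (|P|; sorted positive RHS coefficients), sorted:
[⟨2 | 1 1 1⟩, ⟨2 | 1 2⟩, ⟨3 | 0⟩, ⟨4 | 1⟩, ⟨5 | 1⟩]


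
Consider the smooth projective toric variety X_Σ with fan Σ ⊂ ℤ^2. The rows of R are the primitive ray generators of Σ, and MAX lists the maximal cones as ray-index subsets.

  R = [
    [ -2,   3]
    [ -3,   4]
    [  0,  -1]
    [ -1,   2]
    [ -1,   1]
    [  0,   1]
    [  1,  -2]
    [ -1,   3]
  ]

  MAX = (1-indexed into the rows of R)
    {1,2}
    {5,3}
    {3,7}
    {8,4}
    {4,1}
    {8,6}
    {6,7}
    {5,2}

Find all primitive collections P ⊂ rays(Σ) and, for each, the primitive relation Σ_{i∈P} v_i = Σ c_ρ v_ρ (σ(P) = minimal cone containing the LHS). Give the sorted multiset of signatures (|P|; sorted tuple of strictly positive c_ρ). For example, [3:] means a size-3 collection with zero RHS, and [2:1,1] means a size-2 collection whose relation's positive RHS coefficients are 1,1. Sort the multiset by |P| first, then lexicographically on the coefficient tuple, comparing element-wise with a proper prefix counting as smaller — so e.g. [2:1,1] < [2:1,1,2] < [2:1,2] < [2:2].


The 20 primitive collections of Σ (r=8, n=2):

  • {3,6}:  v_{3} + v_{6} = 0 ; sig = [2:]
  • {4,7}:  v_{4} + v_{7} = 0 ; sig = [2:]
  • {1,5}:  v_{1} + v_{5} = v_{2} ; sig = [2:1]
  • {1,7}:  v_{1} + v_{7} = v_{5} ; sig = [2:1]
  • {3,4}:  v_{3} + v_{4} = v_{5} ; sig = [2:1]
  • {3,8}:  v_{3} + v_{8} = v_{4} ; sig = [2:1]
  • {4,5}:  v_{4} + v_{5} = v_{1} ; sig = [2:1]
  • {4,6}:  v_{4} + v_{6} = v_{8} ; sig = [2:1]
  • {5,6}:  v_{5} + v_{6} = v_{4} ; sig = [2:1]
  • {5,7}:  v_{5} + v_{7} = v_{3} ; sig = [2:1]
  • {7,8}:  v_{7} + v_{8} = v_{6} ; sig = [2:1]
  • {2,6}:  v_{2} + v_{6} = v_{1} + v_{4} ; sig = [2:1,1]
  • {2,8}:  v_{2} + v_{8} = v_{1} + 2·v_{4} ; sig = [2:1,2]
  • {1,3}:  v_{1} + v_{3} = 2·v_{5} ; sig = [2:2]
  • {1,6}:  v_{1} + v_{6} = 2·v_{4} ; sig = [2:2]
  • {2,4}:  v_{2} + v_{4} = 2·v_{1} ; sig = [2:2]
  • {2,7}:  v_{2} + v_{7} = 2·v_{5} ; sig = [2:2]
  • {5,8}:  v_{5} + v_{8} = 2·v_{4} ; sig = [2:2]
  • {1,8}:  v_{1} + v_{8} = 3·v_{4} ; sig = [2:3]
  • {2,3}:  v_{2} + v_{3} = 3·v_{5} ; sig = [2:3]

Hence PRS(X_Σ) =
    [2:]
    [2:]
    [2:1]
    [2:1]
    [2:1]
    [2:1]
    [2:1]
    [2:1]
    [2:1]
    [2:1]
    [2:1]
    [2:1,1]
    [2:1,2]
    [2:2]
    [2:2]
    [2:2]
    [2:2]
    [2:2]
    [2:3]
    [2:3]


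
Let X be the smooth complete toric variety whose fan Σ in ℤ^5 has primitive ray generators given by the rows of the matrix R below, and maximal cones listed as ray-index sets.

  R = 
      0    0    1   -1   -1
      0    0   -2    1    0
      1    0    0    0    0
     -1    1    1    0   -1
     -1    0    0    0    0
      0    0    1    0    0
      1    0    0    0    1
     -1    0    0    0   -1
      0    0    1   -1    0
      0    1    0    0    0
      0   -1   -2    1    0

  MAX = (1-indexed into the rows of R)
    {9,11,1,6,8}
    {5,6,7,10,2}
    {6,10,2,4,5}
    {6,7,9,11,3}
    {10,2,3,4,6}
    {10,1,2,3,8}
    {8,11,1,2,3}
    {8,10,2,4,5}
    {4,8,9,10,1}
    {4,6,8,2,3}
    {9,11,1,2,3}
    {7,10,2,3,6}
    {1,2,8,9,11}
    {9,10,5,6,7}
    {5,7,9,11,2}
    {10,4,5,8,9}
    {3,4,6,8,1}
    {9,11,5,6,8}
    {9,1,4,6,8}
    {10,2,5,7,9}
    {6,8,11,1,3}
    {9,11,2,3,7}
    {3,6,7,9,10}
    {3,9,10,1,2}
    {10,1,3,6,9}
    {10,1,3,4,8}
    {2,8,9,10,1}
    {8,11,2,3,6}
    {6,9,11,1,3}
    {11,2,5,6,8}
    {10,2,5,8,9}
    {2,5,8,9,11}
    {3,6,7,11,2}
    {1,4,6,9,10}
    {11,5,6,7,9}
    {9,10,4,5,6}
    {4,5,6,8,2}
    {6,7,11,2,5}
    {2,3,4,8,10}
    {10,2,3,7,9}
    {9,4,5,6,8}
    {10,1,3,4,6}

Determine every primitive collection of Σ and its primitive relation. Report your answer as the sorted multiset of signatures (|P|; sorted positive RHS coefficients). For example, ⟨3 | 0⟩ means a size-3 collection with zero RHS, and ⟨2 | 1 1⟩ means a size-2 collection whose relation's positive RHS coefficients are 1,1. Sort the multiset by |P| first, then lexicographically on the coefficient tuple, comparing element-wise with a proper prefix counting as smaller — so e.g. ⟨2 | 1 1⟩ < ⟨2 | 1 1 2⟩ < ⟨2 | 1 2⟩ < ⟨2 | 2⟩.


Minimal non-faces — 14 found among 11 rays, 42 max cones:

  {3,5}:  v_{3} + v_{5} = 0  so sig = ⟨2 | 0⟩
  {7,8}:  v_{7} + v_{8} = 0  so sig = ⟨2 | 0⟩
  {10,11}:  v_{10} + v_{11} = v_{2}  so sig = ⟨2 | 1⟩
  {1,5}:  v_{1} + v_{5} = v_{8} + v_{9}  so sig = ⟨2 | 1 1⟩
  {1,7}:  v_{1} + v_{7} = v_{3} + v_{9}  so sig = ⟨2 | 1 1⟩
  {4,7}:  v_{4} + v_{7} = v_{6} + v_{10}  so sig = ⟨2 | 1 1⟩
  {4,11}:  v_{4} + v_{11} = v_{2} + v_{6} + v_{8}  so sig = ⟨2 | 1 1 1⟩
  {2,6,9}:  v_{2} + v_{6} + v_{9} = 0  so sig = ⟨3 | 0⟩
  {3,8,9}:  v_{3} + v_{8} + v_{9} = v_{1}  so sig = ⟨3 | 1⟩
  {6,8,10}:  v_{6} + v_{8} + v_{10} = v_{4}  so sig = ⟨3 | 1⟩
  {1,2,6}:  v_{1} + v_{2} + v_{6} = v_{3} + v_{8}  so sig = ⟨3 | 1 1⟩
  {2,4,9}:  v_{2} + v_{4} + v_{9} = v_{8} + v_{10}  so sig = ⟨3 | 1 1⟩
  {3,4,9}:  v_{3} + v_{4} + v_{9} = v_{1} + v_{6} + v_{10}  so sig = ⟨3 | 1 1 1⟩
  {1,2,4}:  v_{1} + v_{2} + v_{4} = v_{3} + 2·v_{8} + v_{10}  so sig = ⟨3 | 1 1 2⟩

so the primitive-relation signature multiset is
[⟨2 | 0⟩, ⟨2 | 0⟩, ⟨2 | 1⟩, ⟨2 | 1 1⟩, ⟨2 | 1 1⟩, ⟨2 | 1 1⟩, ⟨2 | 1 1 1⟩, ⟨3 | 0⟩, ⟨3 | 1⟩, ⟨3 | 1⟩, ⟨3 | 1 1⟩, ⟨3 | 1 1⟩, ⟨3 | 1 1 1⟩, ⟨3 | 1 1 2⟩]


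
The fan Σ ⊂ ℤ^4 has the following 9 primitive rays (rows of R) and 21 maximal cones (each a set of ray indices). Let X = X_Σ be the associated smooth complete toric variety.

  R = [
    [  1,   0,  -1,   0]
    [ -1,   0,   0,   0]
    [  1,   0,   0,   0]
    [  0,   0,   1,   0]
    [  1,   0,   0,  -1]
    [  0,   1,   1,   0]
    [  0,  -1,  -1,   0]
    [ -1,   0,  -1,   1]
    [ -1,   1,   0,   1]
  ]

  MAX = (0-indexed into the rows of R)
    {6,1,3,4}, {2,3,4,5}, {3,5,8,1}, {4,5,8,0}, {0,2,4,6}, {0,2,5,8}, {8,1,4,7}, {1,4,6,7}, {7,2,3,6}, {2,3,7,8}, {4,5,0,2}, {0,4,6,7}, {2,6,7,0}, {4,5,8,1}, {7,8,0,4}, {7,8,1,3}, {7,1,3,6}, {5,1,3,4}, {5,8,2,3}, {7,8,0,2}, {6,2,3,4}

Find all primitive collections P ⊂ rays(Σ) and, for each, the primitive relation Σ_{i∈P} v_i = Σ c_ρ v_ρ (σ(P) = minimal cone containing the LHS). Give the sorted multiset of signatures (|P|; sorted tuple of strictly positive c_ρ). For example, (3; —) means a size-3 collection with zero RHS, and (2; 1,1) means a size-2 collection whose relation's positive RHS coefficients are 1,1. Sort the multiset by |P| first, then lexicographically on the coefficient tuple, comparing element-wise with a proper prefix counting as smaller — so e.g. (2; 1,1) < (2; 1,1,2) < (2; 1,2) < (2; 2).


Primitive collections (10):

  P={1,2}:  v_{1} + v_{2} = 0  →  sig = (2; —)
  P={5,6}:  v_{5} + v_{6} = 0  →  sig = (2; —)
  P={0,3}:  v_{0} + v_{3} = v_{2}  →  sig = (2; 1)
  P={5,7}:  v_{5} + v_{7} = v_{8}  →  sig = (2; 1)
  P={6,8}:  v_{6} + v_{8} = v_{7}  →  sig = (2; 1)
  P={0,1}:  v_{0} + v_{1} = v_{4} + v_{7}  →  sig = (2; 1,1)
  P={3,4,7}:  v_{3} + v_{4} + v_{7} = 0  →  sig = (3; —)
  P={2,4,7}:  v_{2} + v_{4} + v_{7} = v_{0}  →  sig = (3; 1)
  P={3,4,8}:  v_{3} + v_{4} + v_{8} = v_{5}  →  sig = (3; 1)
  P={2,4,8}:  v_{2} + v_{4} + v_{8} = v_{0} + v_{5}  →  sig = (3; 1,1)

so the primitive-relation signature multiset is
    (2; —)
    (2; —)
    (2; 1)
    (2; 1)
    (2; 1)
    (2; 1,1)
    (3; —)
    (3; 1)
    (3; 1)
    (3; 1,1)


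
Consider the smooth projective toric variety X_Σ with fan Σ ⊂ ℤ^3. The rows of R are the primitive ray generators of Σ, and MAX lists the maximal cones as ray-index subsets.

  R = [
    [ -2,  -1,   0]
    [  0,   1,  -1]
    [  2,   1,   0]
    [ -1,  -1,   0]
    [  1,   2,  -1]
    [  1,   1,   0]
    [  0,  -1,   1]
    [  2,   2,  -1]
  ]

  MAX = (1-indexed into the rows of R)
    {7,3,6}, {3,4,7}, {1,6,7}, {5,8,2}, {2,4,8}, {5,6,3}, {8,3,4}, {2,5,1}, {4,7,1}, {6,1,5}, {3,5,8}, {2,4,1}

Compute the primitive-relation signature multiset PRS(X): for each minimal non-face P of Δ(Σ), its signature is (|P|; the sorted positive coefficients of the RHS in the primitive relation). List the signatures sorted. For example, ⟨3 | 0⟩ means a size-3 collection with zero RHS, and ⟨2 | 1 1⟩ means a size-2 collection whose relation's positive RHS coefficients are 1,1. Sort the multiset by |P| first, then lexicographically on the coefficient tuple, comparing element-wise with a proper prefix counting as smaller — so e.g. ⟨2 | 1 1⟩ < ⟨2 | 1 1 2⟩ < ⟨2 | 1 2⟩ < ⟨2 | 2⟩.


10 collections generate NE(X_Σ); each relation:

  P={1,3}:  v_{1} + v_{3} = 0  so sig = ⟨2 | 0⟩
  P={2,7}:  v_{2} + v_{7} = 0  so sig = ⟨2 | 0⟩
  P={4,6}:  v_{4} + v_{6} = 0  so sig = ⟨2 | 0⟩
  P={1,8}:  v_{1} + v_{8} = v_{2}  so sig = ⟨2 | 1⟩
  P={2,3}:  v_{2} + v_{3} = v_{8}  so sig = ⟨2 | 1⟩
  P={2,6}:  v_{2} + v_{6} = v_{5}  so sig = ⟨2 | 1⟩
  P={4,5}:  v_{4} + v_{5} = v_{2}  so sig = ⟨2 | 1⟩
  P={5,7}:  v_{5} + v_{7} = v_{6}  so sig = ⟨2 | 1⟩
  P={7,8}:  v_{7} + v_{8} = v_{3}  so sig = ⟨2 | 1⟩
  P={6,8}:  v_{6} + v_{8} = v_{3} + v_{5}  so sig = ⟨2 | 1 1⟩

Signatures (|P|; sorted positive RHS coefficients), sorted:
    |P|=2: 10 collections, coeffs (), (), (), (1), (1), (1), (1), (1), (1), (1,1)


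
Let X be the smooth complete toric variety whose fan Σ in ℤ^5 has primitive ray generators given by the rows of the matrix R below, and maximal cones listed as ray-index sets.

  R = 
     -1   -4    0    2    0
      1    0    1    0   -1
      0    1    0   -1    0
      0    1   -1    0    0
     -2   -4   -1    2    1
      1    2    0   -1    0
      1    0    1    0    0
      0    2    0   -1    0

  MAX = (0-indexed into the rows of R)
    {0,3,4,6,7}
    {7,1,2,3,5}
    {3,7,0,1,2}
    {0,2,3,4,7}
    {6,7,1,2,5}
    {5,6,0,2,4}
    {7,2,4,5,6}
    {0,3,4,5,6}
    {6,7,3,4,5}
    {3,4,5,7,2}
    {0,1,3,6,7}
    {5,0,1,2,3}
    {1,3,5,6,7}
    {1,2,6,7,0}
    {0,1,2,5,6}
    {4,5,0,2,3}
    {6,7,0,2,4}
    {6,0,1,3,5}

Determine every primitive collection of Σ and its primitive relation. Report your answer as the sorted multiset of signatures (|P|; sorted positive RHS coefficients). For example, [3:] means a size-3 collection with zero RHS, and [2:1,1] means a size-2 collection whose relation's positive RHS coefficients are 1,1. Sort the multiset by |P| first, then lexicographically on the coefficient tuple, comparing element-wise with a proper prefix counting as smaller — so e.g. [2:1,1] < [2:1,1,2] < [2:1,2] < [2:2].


3 minimal non-faces of Δ(Σ) (on 8 rays):

  P = {1,4}:  v_{1} + v_{4} = v_{0}  ⇒ sig = [2:1]
  P = {0,5,7}:  v_{0} + v_{5} + v_{7} = 0  ⇒ sig = [3:]
  P = {2,3,6}:  v_{2} + v_{3} + v_{6} = v_{5}  ⇒ sig = [3:1]

Hence PRS(X_Σ) =
    [2:1]
    [3:]
    [3:1]
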